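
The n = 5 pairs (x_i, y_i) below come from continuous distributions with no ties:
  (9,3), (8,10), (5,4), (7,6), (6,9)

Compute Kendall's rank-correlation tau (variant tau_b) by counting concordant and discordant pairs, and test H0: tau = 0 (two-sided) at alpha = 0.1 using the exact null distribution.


Step 1: Enumerate the 10 unordered pairs (i,j) with i<j and classify each by sign(x_j-x_i) * sign(y_j-y_i).
  (1,2):dx=-1,dy=+7->D; (1,3):dx=-4,dy=+1->D; (1,4):dx=-2,dy=+3->D; (1,5):dx=-3,dy=+6->D
  (2,3):dx=-3,dy=-6->C; (2,4):dx=-1,dy=-4->C; (2,5):dx=-2,dy=-1->C; (3,4):dx=+2,dy=+2->C
  (3,5):dx=+1,dy=+5->C; (4,5):dx=-1,dy=+3->D
Step 2: C = 5, D = 5, total pairs = 10.
Step 3: tau = (C - D)/(n(n-1)/2) = (5 - 5)/10 = 0.000000.
Step 4: Exact two-sided p-value (enumerate n! = 120 permutations of y under H0): p = 1.000000.
Step 5: alpha = 0.1. fail to reject H0.

tau_b = 0.0000 (C=5, D=5), p = 1.000000, fail to reject H0.


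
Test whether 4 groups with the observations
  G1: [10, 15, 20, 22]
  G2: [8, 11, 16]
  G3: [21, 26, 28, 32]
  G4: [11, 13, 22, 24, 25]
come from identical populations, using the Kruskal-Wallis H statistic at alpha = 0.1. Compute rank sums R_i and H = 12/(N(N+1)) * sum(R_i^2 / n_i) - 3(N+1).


Step 1: Combine all N = 16 observations and assign midranks.
sorted (value, group, rank): (8,G2,1), (10,G1,2), (11,G2,3.5), (11,G4,3.5), (13,G4,5), (15,G1,6), (16,G2,7), (20,G1,8), (21,G3,9), (22,G1,10.5), (22,G4,10.5), (24,G4,12), (25,G4,13), (26,G3,14), (28,G3,15), (32,G3,16)
Step 2: Sum ranks within each group.
R_1 = 26.5 (n_1 = 4)
R_2 = 11.5 (n_2 = 3)
R_3 = 54 (n_3 = 4)
R_4 = 44 (n_4 = 5)
Step 3: H = 12/(N(N+1)) * sum(R_i^2/n_i) - 3(N+1)
     = 12/(16*17) * (26.5^2/4 + 11.5^2/3 + 54^2/4 + 44^2/5) - 3*17
     = 0.044118 * 1335.85 - 51
     = 7.934375.
Step 4: Ties present; correction factor C = 1 - 12/(16^3 - 16) = 0.997059. Corrected H = 7.934375 / 0.997059 = 7.957780.
Step 5: Under H0, H ~ chi^2(3); p-value = 0.046892.
Step 6: alpha = 0.1. reject H0.

H = 7.9578, df = 3, p = 0.046892, reject H0.


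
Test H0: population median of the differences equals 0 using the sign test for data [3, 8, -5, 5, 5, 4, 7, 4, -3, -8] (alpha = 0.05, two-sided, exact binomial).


Step 1: Discard zero differences. Original n = 10; n_eff = number of nonzero differences = 10.
Nonzero differences (with sign): +3, +8, -5, +5, +5, +4, +7, +4, -3, -8
Step 2: Count signs: positive = 7, negative = 3.
Step 3: Under H0: P(positive) = 0.5, so the number of positives S ~ Bin(10, 0.5).
Step 4: Two-sided exact p-value = sum of Bin(10,0.5) probabilities at or below the observed probability = 0.343750.
Step 5: alpha = 0.05. fail to reject H0.

n_eff = 10, pos = 7, neg = 3, p = 0.343750, fail to reject H0.


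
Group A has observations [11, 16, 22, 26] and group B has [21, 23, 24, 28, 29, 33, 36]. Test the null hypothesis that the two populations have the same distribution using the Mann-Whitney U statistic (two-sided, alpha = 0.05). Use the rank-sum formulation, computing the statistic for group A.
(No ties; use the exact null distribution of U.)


Step 1: Combine and sort all 11 observations; assign midranks.
sorted (value, group): (11,X), (16,X), (21,Y), (22,X), (23,Y), (24,Y), (26,X), (28,Y), (29,Y), (33,Y), (36,Y)
ranks: 11->1, 16->2, 21->3, 22->4, 23->5, 24->6, 26->7, 28->8, 29->9, 33->10, 36->11
Step 2: Rank sum for X: R1 = 1 + 2 + 4 + 7 = 14.
Step 3: U_X = R1 - n1(n1+1)/2 = 14 - 4*5/2 = 14 - 10 = 4.
       U_Y = n1*n2 - U_X = 28 - 4 = 24.
Step 4: No ties, so the exact null distribution of U (based on enumerating the C(11,4) = 330 equally likely rank assignments) gives the two-sided p-value.
Step 5: p-value = 0.072727; compare to alpha = 0.05. fail to reject H0.

U_X = 4, p = 0.072727, fail to reject H0 at alpha = 0.05.


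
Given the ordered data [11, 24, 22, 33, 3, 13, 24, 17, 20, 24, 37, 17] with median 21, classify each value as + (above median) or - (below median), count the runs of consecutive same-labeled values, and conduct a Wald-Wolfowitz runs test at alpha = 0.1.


Step 1: Compute median = 21; label A = above, B = below.
Labels in order: BAAABBABBAAB  (n_A = 6, n_B = 6)
Step 2: Count runs R = 7.
Step 3: Under H0 (random ordering), E[R] = 2*n_A*n_B/(n_A+n_B) + 1 = 2*6*6/12 + 1 = 7.0000.
        Var[R] = 2*n_A*n_B*(2*n_A*n_B - n_A - n_B) / ((n_A+n_B)^2 * (n_A+n_B-1)) = 4320/1584 = 2.7273.
        SD[R] = 1.6514.
Step 4: R = E[R], so z = 0 with no continuity correction.
Step 5: Two-sided p-value via normal approximation = 2*(1 - Phi(|z|)) = 1.000000.
Step 6: alpha = 0.1. fail to reject H0.

R = 7, z = 0.0000, p = 1.000000, fail to reject H0.


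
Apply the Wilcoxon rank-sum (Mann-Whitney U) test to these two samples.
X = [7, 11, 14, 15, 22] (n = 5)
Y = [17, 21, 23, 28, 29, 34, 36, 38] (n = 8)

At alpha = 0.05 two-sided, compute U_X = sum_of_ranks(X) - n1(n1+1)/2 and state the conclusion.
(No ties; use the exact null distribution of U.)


Step 1: Combine and sort all 13 observations; assign midranks.
sorted (value, group): (7,X), (11,X), (14,X), (15,X), (17,Y), (21,Y), (22,X), (23,Y), (28,Y), (29,Y), (34,Y), (36,Y), (38,Y)
ranks: 7->1, 11->2, 14->3, 15->4, 17->5, 21->6, 22->7, 23->8, 28->9, 29->10, 34->11, 36->12, 38->13
Step 2: Rank sum for X: R1 = 1 + 2 + 3 + 4 + 7 = 17.
Step 3: U_X = R1 - n1(n1+1)/2 = 17 - 5*6/2 = 17 - 15 = 2.
       U_Y = n1*n2 - U_X = 40 - 2 = 38.
Step 4: No ties, so the exact null distribution of U (based on enumerating the C(13,5) = 1287 equally likely rank assignments) gives the two-sided p-value.
Step 5: p-value = 0.006216; compare to alpha = 0.05. reject H0.

U_X = 2, p = 0.006216, reject H0 at alpha = 0.05.


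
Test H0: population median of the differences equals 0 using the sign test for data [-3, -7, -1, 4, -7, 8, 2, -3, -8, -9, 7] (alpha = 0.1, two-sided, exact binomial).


Step 1: Discard zero differences. Original n = 11; n_eff = number of nonzero differences = 11.
Nonzero differences (with sign): -3, -7, -1, +4, -7, +8, +2, -3, -8, -9, +7
Step 2: Count signs: positive = 4, negative = 7.
Step 3: Under H0: P(positive) = 0.5, so the number of positives S ~ Bin(11, 0.5).
Step 4: Two-sided exact p-value = sum of Bin(11,0.5) probabilities at or below the observed probability = 0.548828.
Step 5: alpha = 0.1. fail to reject H0.

n_eff = 11, pos = 4, neg = 7, p = 0.548828, fail to reject H0.


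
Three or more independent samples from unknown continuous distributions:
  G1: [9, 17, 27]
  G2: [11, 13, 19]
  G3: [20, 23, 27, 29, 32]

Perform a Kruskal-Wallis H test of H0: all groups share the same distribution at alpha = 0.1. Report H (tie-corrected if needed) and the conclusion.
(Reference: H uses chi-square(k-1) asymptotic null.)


Step 1: Combine all N = 11 observations and assign midranks.
sorted (value, group, rank): (9,G1,1), (11,G2,2), (13,G2,3), (17,G1,4), (19,G2,5), (20,G3,6), (23,G3,7), (27,G1,8.5), (27,G3,8.5), (29,G3,10), (32,G3,11)
Step 2: Sum ranks within each group.
R_1 = 13.5 (n_1 = 3)
R_2 = 10 (n_2 = 3)
R_3 = 42.5 (n_3 = 5)
Step 3: H = 12/(N(N+1)) * sum(R_i^2/n_i) - 3(N+1)
     = 12/(11*12) * (13.5^2/3 + 10^2/3 + 42.5^2/5) - 3*12
     = 0.090909 * 455.333 - 36
     = 5.393939.
Step 4: Ties present; correction factor C = 1 - 6/(11^3 - 11) = 0.995455. Corrected H = 5.393939 / 0.995455 = 5.418569.
Step 5: Under H0, H ~ chi^2(2); p-value = 0.066584.
Step 6: alpha = 0.1. reject H0.

H = 5.4186, df = 2, p = 0.066584, reject H0.


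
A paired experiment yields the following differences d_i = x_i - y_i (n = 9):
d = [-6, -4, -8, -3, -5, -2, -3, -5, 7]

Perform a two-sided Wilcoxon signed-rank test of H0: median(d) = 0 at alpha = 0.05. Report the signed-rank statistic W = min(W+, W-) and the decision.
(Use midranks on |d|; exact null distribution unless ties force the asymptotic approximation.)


Step 1: Drop any zero differences (none here) and take |d_i|.
|d| = [6, 4, 8, 3, 5, 2, 3, 5, 7]
Step 2: Midrank |d_i| (ties get averaged ranks).
ranks: |6|->7, |4|->4, |8|->9, |3|->2.5, |5|->5.5, |2|->1, |3|->2.5, |5|->5.5, |7|->8
Step 3: Attach original signs; sum ranks with positive sign and with negative sign.
W+ = 8 = 8
W- = 7 + 4 + 9 + 2.5 + 5.5 + 1 + 2.5 + 5.5 = 37
(Check: W+ + W- = 45 should equal n(n+1)/2 = 45.)
Step 4: Test statistic W = min(W+, W-) = 8.
Step 5: Ties in |d|, so use the tie-corrected normal approximation.
        E[W] = n(n+1)/4 = 9*10/4 = 22.5.
        Tie groups: |d|=3 (t=2), |d|=5 (t=2); sum(t^3 - t) = 12.
        Var[W] = n(n+1)(2n+1)/24 - sum(t^3-t)/48 = 1710/24 - 12/48 = 71.
        z = (W - E[W]) / sqrt(Var[W]) = (8 - 22.5) / 8.4261 = -1.7208.
        Two-sided p = 2*Phi(z) = 0.085281.
Step 6: alpha = 0.05. fail to reject H0.

W+ = 8, W- = 37, W = min = 8, p = 0.085281, fail to reject H0.


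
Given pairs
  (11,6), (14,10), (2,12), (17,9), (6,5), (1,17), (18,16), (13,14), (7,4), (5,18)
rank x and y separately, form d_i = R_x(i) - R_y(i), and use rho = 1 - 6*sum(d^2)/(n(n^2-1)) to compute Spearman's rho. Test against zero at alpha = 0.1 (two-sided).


Step 1: Rank x and y separately (midranks; no ties here).
rank(x): 11->6, 14->8, 2->2, 17->9, 6->4, 1->1, 18->10, 13->7, 7->5, 5->3
rank(y): 6->3, 10->5, 12->6, 9->4, 5->2, 17->9, 16->8, 14->7, 4->1, 18->10
Step 2: d_i = R_x(i) - R_y(i); compute d_i^2.
  (6-3)^2=9, (8-5)^2=9, (2-6)^2=16, (9-4)^2=25, (4-2)^2=4, (1-9)^2=64, (10-8)^2=4, (7-7)^2=0, (5-1)^2=16, (3-10)^2=49
sum(d^2) = 196.
Step 3: rho = 1 - 6*196 / (10*(10^2 - 1)) = 1 - 1176/990 = -0.187879.
Step 4: Under H0, t = rho * sqrt((n-2)/(1-rho^2)) = -0.5410 ~ t(8).
Step 5: Two-sided p-value from the t-distribution with 8 df = 0.603218.
Step 6: alpha = 0.1. fail to reject H0.

rho = -0.1879, p = 0.603218, fail to reject H0 at alpha = 0.1.


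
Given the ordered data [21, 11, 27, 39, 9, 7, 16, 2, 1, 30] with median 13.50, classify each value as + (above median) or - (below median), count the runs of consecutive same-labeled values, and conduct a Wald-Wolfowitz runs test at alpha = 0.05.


Step 1: Compute median = 13.50; label A = above, B = below.
Labels in order: ABAABBABBA  (n_A = 5, n_B = 5)
Step 2: Count runs R = 7.
Step 3: Under H0 (random ordering), E[R] = 2*n_A*n_B/(n_A+n_B) + 1 = 2*5*5/10 + 1 = 6.0000.
        Var[R] = 2*n_A*n_B*(2*n_A*n_B - n_A - n_B) / ((n_A+n_B)^2 * (n_A+n_B-1)) = 2000/900 = 2.2222.
        SD[R] = 1.4907.
Step 4: Continuity-corrected z = (R - 0.5 - E[R]) / SD[R] = (7 - 0.5 - 6.0000) / 1.4907 = 0.3354.
Step 5: Two-sided p-value via normal approximation = 2*(1 - Phi(|z|)) = 0.737316.
Step 6: alpha = 0.05. fail to reject H0.

R = 7, z = 0.3354, p = 0.737316, fail to reject H0.


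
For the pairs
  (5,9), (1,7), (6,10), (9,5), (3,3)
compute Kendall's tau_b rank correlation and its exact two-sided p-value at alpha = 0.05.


Step 1: Enumerate the 10 unordered pairs (i,j) with i<j and classify each by sign(x_j-x_i) * sign(y_j-y_i).
  (1,2):dx=-4,dy=-2->C; (1,3):dx=+1,dy=+1->C; (1,4):dx=+4,dy=-4->D; (1,5):dx=-2,dy=-6->C
  (2,3):dx=+5,dy=+3->C; (2,4):dx=+8,dy=-2->D; (2,5):dx=+2,dy=-4->D; (3,4):dx=+3,dy=-5->D
  (3,5):dx=-3,dy=-7->C; (4,5):dx=-6,dy=-2->C
Step 2: C = 6, D = 4, total pairs = 10.
Step 3: tau = (C - D)/(n(n-1)/2) = (6 - 4)/10 = 0.200000.
Step 4: Exact two-sided p-value (enumerate n! = 120 permutations of y under H0): p = 0.816667.
Step 5: alpha = 0.05. fail to reject H0.

tau_b = 0.2000 (C=6, D=4), p = 0.816667, fail to reject H0.


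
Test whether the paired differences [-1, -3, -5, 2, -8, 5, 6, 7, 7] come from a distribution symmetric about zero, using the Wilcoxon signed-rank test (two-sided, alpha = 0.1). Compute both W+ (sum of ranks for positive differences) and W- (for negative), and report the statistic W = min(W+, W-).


Step 1: Drop any zero differences (none here) and take |d_i|.
|d| = [1, 3, 5, 2, 8, 5, 6, 7, 7]
Step 2: Midrank |d_i| (ties get averaged ranks).
ranks: |1|->1, |3|->3, |5|->4.5, |2|->2, |8|->9, |5|->4.5, |6|->6, |7|->7.5, |7|->7.5
Step 3: Attach original signs; sum ranks with positive sign and with negative sign.
W+ = 2 + 4.5 + 6 + 7.5 + 7.5 = 27.5
W- = 1 + 3 + 4.5 + 9 = 17.5
(Check: W+ + W- = 45 should equal n(n+1)/2 = 45.)
Step 4: Test statistic W = min(W+, W-) = 17.5.
Step 5: Ties in |d|, so use the tie-corrected normal approximation.
        E[W] = n(n+1)/4 = 9*10/4 = 22.5.
        Tie groups: |d|=5 (t=2), |d|=7 (t=2); sum(t^3 - t) = 12.
        Var[W] = n(n+1)(2n+1)/24 - sum(t^3-t)/48 = 1710/24 - 12/48 = 71.
        z = (W - E[W]) / sqrt(Var[W]) = (17.5 - 22.5) / 8.4261 = -0.5934.
        Two-sided p = 2*Phi(z) = 0.552920.
Step 6: alpha = 0.1. fail to reject H0.

W+ = 27.5, W- = 17.5, W = min = 17.5, p = 0.552920, fail to reject H0.


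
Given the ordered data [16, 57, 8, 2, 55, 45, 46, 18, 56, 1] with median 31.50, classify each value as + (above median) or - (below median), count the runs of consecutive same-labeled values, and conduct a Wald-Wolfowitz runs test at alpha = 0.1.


Step 1: Compute median = 31.50; label A = above, B = below.
Labels in order: BABBAAABAB  (n_A = 5, n_B = 5)
Step 2: Count runs R = 7.
Step 3: Under H0 (random ordering), E[R] = 2*n_A*n_B/(n_A+n_B) + 1 = 2*5*5/10 + 1 = 6.0000.
        Var[R] = 2*n_A*n_B*(2*n_A*n_B - n_A - n_B) / ((n_A+n_B)^2 * (n_A+n_B-1)) = 2000/900 = 2.2222.
        SD[R] = 1.4907.
Step 4: Continuity-corrected z = (R - 0.5 - E[R]) / SD[R] = (7 - 0.5 - 6.0000) / 1.4907 = 0.3354.
Step 5: Two-sided p-value via normal approximation = 2*(1 - Phi(|z|)) = 0.737316.
Step 6: alpha = 0.1. fail to reject H0.

R = 7, z = 0.3354, p = 0.737316, fail to reject H0.


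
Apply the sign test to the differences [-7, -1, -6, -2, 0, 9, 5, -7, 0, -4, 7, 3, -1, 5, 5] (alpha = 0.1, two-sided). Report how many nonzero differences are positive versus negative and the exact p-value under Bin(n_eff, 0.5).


Step 1: Discard zero differences. Original n = 15; n_eff = number of nonzero differences = 13.
Nonzero differences (with sign): -7, -1, -6, -2, +9, +5, -7, -4, +7, +3, -1, +5, +5
Step 2: Count signs: positive = 6, negative = 7.
Step 3: Under H0: P(positive) = 0.5, so the number of positives S ~ Bin(13, 0.5).
Step 4: Two-sided exact p-value = sum of Bin(13,0.5) probabilities at or below the observed probability = 1.000000.
Step 5: alpha = 0.1. fail to reject H0.

n_eff = 13, pos = 6, neg = 7, p = 1.000000, fail to reject H0.


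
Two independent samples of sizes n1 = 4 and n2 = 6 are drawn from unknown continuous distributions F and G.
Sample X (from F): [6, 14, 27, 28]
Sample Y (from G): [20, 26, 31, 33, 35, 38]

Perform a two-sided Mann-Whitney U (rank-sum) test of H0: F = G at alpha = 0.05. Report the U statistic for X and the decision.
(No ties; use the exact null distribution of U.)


Step 1: Combine and sort all 10 observations; assign midranks.
sorted (value, group): (6,X), (14,X), (20,Y), (26,Y), (27,X), (28,X), (31,Y), (33,Y), (35,Y), (38,Y)
ranks: 6->1, 14->2, 20->3, 26->4, 27->5, 28->6, 31->7, 33->8, 35->9, 38->10
Step 2: Rank sum for X: R1 = 1 + 2 + 5 + 6 = 14.
Step 3: U_X = R1 - n1(n1+1)/2 = 14 - 4*5/2 = 14 - 10 = 4.
       U_Y = n1*n2 - U_X = 24 - 4 = 20.
Step 4: No ties, so the exact null distribution of U (based on enumerating the C(10,4) = 210 equally likely rank assignments) gives the two-sided p-value.
Step 5: p-value = 0.114286; compare to alpha = 0.05. fail to reject H0.

U_X = 4, p = 0.114286, fail to reject H0 at alpha = 0.05.


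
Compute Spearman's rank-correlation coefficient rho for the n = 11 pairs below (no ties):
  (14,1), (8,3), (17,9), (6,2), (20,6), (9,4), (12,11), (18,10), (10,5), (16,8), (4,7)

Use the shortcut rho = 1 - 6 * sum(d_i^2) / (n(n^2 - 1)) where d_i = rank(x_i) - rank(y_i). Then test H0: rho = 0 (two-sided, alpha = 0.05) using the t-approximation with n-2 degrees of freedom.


Step 1: Rank x and y separately (midranks; no ties here).
rank(x): 14->7, 8->3, 17->9, 6->2, 20->11, 9->4, 12->6, 18->10, 10->5, 16->8, 4->1
rank(y): 1->1, 3->3, 9->9, 2->2, 6->6, 4->4, 11->11, 10->10, 5->5, 8->8, 7->7
Step 2: d_i = R_x(i) - R_y(i); compute d_i^2.
  (7-1)^2=36, (3-3)^2=0, (9-9)^2=0, (2-2)^2=0, (11-6)^2=25, (4-4)^2=0, (6-11)^2=25, (10-10)^2=0, (5-5)^2=0, (8-8)^2=0, (1-7)^2=36
sum(d^2) = 122.
Step 3: rho = 1 - 6*122 / (11*(11^2 - 1)) = 1 - 732/1320 = 0.445455.
Step 4: Under H0, t = rho * sqrt((n-2)/(1-rho^2)) = 1.4926 ~ t(9).
Step 5: Two-sided p-value from the t-distribution with 9 df = 0.169733.
Step 6: alpha = 0.05. fail to reject H0.

rho = 0.4455, p = 0.169733, fail to reject H0 at alpha = 0.05.


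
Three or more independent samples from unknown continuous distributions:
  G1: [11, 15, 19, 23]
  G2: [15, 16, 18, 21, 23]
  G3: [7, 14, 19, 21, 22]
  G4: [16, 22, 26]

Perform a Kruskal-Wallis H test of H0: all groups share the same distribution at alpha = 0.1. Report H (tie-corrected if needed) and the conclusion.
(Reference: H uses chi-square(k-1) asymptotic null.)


Step 1: Combine all N = 17 observations and assign midranks.
sorted (value, group, rank): (7,G3,1), (11,G1,2), (14,G3,3), (15,G1,4.5), (15,G2,4.5), (16,G2,6.5), (16,G4,6.5), (18,G2,8), (19,G1,9.5), (19,G3,9.5), (21,G2,11.5), (21,G3,11.5), (22,G3,13.5), (22,G4,13.5), (23,G1,15.5), (23,G2,15.5), (26,G4,17)
Step 2: Sum ranks within each group.
R_1 = 31.5 (n_1 = 4)
R_2 = 46 (n_2 = 5)
R_3 = 38.5 (n_3 = 5)
R_4 = 37 (n_4 = 3)
Step 3: H = 12/(N(N+1)) * sum(R_i^2/n_i) - 3(N+1)
     = 12/(17*18) * (31.5^2/4 + 46^2/5 + 38.5^2/5 + 37^2/3) - 3*18
     = 0.039216 * 1424.05 - 54
     = 1.844935.
Step 4: Ties present; correction factor C = 1 - 36/(17^3 - 17) = 0.992647. Corrected H = 1.844935 / 0.992647 = 1.858601.
Step 5: Under H0, H ~ chi^2(3); p-value = 0.602267.
Step 6: alpha = 0.1. fail to reject H0.

H = 1.8586, df = 3, p = 0.602267, fail to reject H0.


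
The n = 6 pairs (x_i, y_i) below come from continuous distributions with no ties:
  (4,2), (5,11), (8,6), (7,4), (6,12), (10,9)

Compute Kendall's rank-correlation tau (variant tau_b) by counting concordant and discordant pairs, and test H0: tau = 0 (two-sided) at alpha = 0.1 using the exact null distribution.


Step 1: Enumerate the 15 unordered pairs (i,j) with i<j and classify each by sign(x_j-x_i) * sign(y_j-y_i).
  (1,2):dx=+1,dy=+9->C; (1,3):dx=+4,dy=+4->C; (1,4):dx=+3,dy=+2->C; (1,5):dx=+2,dy=+10->C
  (1,6):dx=+6,dy=+7->C; (2,3):dx=+3,dy=-5->D; (2,4):dx=+2,dy=-7->D; (2,5):dx=+1,dy=+1->C
  (2,6):dx=+5,dy=-2->D; (3,4):dx=-1,dy=-2->C; (3,5):dx=-2,dy=+6->D; (3,6):dx=+2,dy=+3->C
  (4,5):dx=-1,dy=+8->D; (4,6):dx=+3,dy=+5->C; (5,6):dx=+4,dy=-3->D
Step 2: C = 9, D = 6, total pairs = 15.
Step 3: tau = (C - D)/(n(n-1)/2) = (9 - 6)/15 = 0.200000.
Step 4: Exact two-sided p-value (enumerate n! = 720 permutations of y under H0): p = 0.719444.
Step 5: alpha = 0.1. fail to reject H0.

tau_b = 0.2000 (C=9, D=6), p = 0.719444, fail to reject H0.


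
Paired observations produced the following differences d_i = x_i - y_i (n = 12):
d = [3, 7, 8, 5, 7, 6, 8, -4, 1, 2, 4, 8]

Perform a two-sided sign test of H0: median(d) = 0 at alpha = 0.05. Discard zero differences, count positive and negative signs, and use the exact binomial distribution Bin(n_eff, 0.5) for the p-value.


Step 1: Discard zero differences. Original n = 12; n_eff = number of nonzero differences = 12.
Nonzero differences (with sign): +3, +7, +8, +5, +7, +6, +8, -4, +1, +2, +4, +8
Step 2: Count signs: positive = 11, negative = 1.
Step 3: Under H0: P(positive) = 0.5, so the number of positives S ~ Bin(12, 0.5).
Step 4: Two-sided exact p-value = sum of Bin(12,0.5) probabilities at or below the observed probability = 0.006348.
Step 5: alpha = 0.05. reject H0.

n_eff = 12, pos = 11, neg = 1, p = 0.006348, reject H0.


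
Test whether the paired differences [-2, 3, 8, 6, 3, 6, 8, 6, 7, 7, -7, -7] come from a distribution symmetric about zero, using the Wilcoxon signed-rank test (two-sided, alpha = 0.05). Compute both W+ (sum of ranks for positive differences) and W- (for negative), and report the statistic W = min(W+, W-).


Step 1: Drop any zero differences (none here) and take |d_i|.
|d| = [2, 3, 8, 6, 3, 6, 8, 6, 7, 7, 7, 7]
Step 2: Midrank |d_i| (ties get averaged ranks).
ranks: |2|->1, |3|->2.5, |8|->11.5, |6|->5, |3|->2.5, |6|->5, |8|->11.5, |6|->5, |7|->8.5, |7|->8.5, |7|->8.5, |7|->8.5
Step 3: Attach original signs; sum ranks with positive sign and with negative sign.
W+ = 2.5 + 11.5 + 5 + 2.5 + 5 + 11.5 + 5 + 8.5 + 8.5 = 60
W- = 1 + 8.5 + 8.5 = 18
(Check: W+ + W- = 78 should equal n(n+1)/2 = 78.)
Step 4: Test statistic W = min(W+, W-) = 18.
Step 5: Ties in |d|, so use the tie-corrected normal approximation.
        E[W] = n(n+1)/4 = 12*13/4 = 39.
        Tie groups: |d|=3 (t=2), |d|=6 (t=3), |d|=7 (t=4), |d|=8 (t=2); sum(t^3 - t) = 96.
        Var[W] = n(n+1)(2n+1)/24 - sum(t^3-t)/48 = 3900/24 - 96/48 = 160.5.
        z = (W - E[W]) / sqrt(Var[W]) = (18 - 39) / 12.6689 = -1.6576.
        Two-sided p = 2*Phi(z) = 0.097397.
Step 6: alpha = 0.05. fail to reject H0.

W+ = 60, W- = 18, W = min = 18, p = 0.097397, fail to reject H0.


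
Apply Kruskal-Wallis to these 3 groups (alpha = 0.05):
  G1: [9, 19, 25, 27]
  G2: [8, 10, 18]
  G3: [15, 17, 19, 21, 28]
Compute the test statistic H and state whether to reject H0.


Step 1: Combine all N = 12 observations and assign midranks.
sorted (value, group, rank): (8,G2,1), (9,G1,2), (10,G2,3), (15,G3,4), (17,G3,5), (18,G2,6), (19,G1,7.5), (19,G3,7.5), (21,G3,9), (25,G1,10), (27,G1,11), (28,G3,12)
Step 2: Sum ranks within each group.
R_1 = 30.5 (n_1 = 4)
R_2 = 10 (n_2 = 3)
R_3 = 37.5 (n_3 = 5)
Step 3: H = 12/(N(N+1)) * sum(R_i^2/n_i) - 3(N+1)
     = 12/(12*13) * (30.5^2/4 + 10^2/3 + 37.5^2/5) - 3*13
     = 0.076923 * 547.146 - 39
     = 3.088141.
Step 4: Ties present; correction factor C = 1 - 6/(12^3 - 12) = 0.996503. Corrected H = 3.088141 / 0.996503 = 3.098977.
Step 5: Under H0, H ~ chi^2(2); p-value = 0.212357.
Step 6: alpha = 0.05. fail to reject H0.

H = 3.0990, df = 2, p = 0.212357, fail to reject H0.


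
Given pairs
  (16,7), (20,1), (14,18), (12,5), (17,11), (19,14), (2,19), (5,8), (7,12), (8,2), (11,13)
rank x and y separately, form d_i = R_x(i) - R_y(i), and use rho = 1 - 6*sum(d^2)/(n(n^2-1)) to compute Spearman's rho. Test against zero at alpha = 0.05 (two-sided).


Step 1: Rank x and y separately (midranks; no ties here).
rank(x): 16->8, 20->11, 14->7, 12->6, 17->9, 19->10, 2->1, 5->2, 7->3, 8->4, 11->5
rank(y): 7->4, 1->1, 18->10, 5->3, 11->6, 14->9, 19->11, 8->5, 12->7, 2->2, 13->8
Step 2: d_i = R_x(i) - R_y(i); compute d_i^2.
  (8-4)^2=16, (11-1)^2=100, (7-10)^2=9, (6-3)^2=9, (9-6)^2=9, (10-9)^2=1, (1-11)^2=100, (2-5)^2=9, (3-7)^2=16, (4-2)^2=4, (5-8)^2=9
sum(d^2) = 282.
Step 3: rho = 1 - 6*282 / (11*(11^2 - 1)) = 1 - 1692/1320 = -0.281818.
Step 4: Under H0, t = rho * sqrt((n-2)/(1-rho^2)) = -0.8812 ~ t(9).
Step 5: Two-sided p-value from the t-distribution with 9 df = 0.401145.
Step 6: alpha = 0.05. fail to reject H0.

rho = -0.2818, p = 0.401145, fail to reject H0 at alpha = 0.05.


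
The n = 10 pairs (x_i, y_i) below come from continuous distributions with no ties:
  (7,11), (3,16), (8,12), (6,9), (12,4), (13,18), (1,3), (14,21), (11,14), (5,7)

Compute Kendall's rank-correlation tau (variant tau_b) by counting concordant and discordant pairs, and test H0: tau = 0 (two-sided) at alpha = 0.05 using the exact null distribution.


Step 1: Enumerate the 45 unordered pairs (i,j) with i<j and classify each by sign(x_j-x_i) * sign(y_j-y_i).
  (1,2):dx=-4,dy=+5->D; (1,3):dx=+1,dy=+1->C; (1,4):dx=-1,dy=-2->C; (1,5):dx=+5,dy=-7->D
  (1,6):dx=+6,dy=+7->C; (1,7):dx=-6,dy=-8->C; (1,8):dx=+7,dy=+10->C; (1,9):dx=+4,dy=+3->C
  (1,10):dx=-2,dy=-4->C; (2,3):dx=+5,dy=-4->D; (2,4):dx=+3,dy=-7->D; (2,5):dx=+9,dy=-12->D
  (2,6):dx=+10,dy=+2->C; (2,7):dx=-2,dy=-13->C; (2,8):dx=+11,dy=+5->C; (2,9):dx=+8,dy=-2->D
  (2,10):dx=+2,dy=-9->D; (3,4):dx=-2,dy=-3->C; (3,5):dx=+4,dy=-8->D; (3,6):dx=+5,dy=+6->C
  (3,7):dx=-7,dy=-9->C; (3,8):dx=+6,dy=+9->C; (3,9):dx=+3,dy=+2->C; (3,10):dx=-3,dy=-5->C
  (4,5):dx=+6,dy=-5->D; (4,6):dx=+7,dy=+9->C; (4,7):dx=-5,dy=-6->C; (4,8):dx=+8,dy=+12->C
  (4,9):dx=+5,dy=+5->C; (4,10):dx=-1,dy=-2->C; (5,6):dx=+1,dy=+14->C; (5,7):dx=-11,dy=-1->C
  (5,8):dx=+2,dy=+17->C; (5,9):dx=-1,dy=+10->D; (5,10):dx=-7,dy=+3->D; (6,7):dx=-12,dy=-15->C
  (6,8):dx=+1,dy=+3->C; (6,9):dx=-2,dy=-4->C; (6,10):dx=-8,dy=-11->C; (7,8):dx=+13,dy=+18->C
  (7,9):dx=+10,dy=+11->C; (7,10):dx=+4,dy=+4->C; (8,9):dx=-3,dy=-7->C; (8,10):dx=-9,dy=-14->C
  (9,10):dx=-6,dy=-7->C
Step 2: C = 34, D = 11, total pairs = 45.
Step 3: tau = (C - D)/(n(n-1)/2) = (34 - 11)/45 = 0.511111.
Step 4: Exact two-sided p-value (enumerate n! = 3628800 permutations of y under H0): p = 0.046623.
Step 5: alpha = 0.05. reject H0.

tau_b = 0.5111 (C=34, D=11), p = 0.046623, reject H0.


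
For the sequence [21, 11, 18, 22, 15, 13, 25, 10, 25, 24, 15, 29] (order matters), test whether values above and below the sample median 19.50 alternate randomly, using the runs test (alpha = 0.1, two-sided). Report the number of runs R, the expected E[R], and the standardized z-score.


Step 1: Compute median = 19.50; label A = above, B = below.
Labels in order: ABBABBABAABA  (n_A = 6, n_B = 6)
Step 2: Count runs R = 9.
Step 3: Under H0 (random ordering), E[R] = 2*n_A*n_B/(n_A+n_B) + 1 = 2*6*6/12 + 1 = 7.0000.
        Var[R] = 2*n_A*n_B*(2*n_A*n_B - n_A - n_B) / ((n_A+n_B)^2 * (n_A+n_B-1)) = 4320/1584 = 2.7273.
        SD[R] = 1.6514.
Step 4: Continuity-corrected z = (R - 0.5 - E[R]) / SD[R] = (9 - 0.5 - 7.0000) / 1.6514 = 0.9083.
Step 5: Two-sided p-value via normal approximation = 2*(1 - Phi(|z|)) = 0.363722.
Step 6: alpha = 0.1. fail to reject H0.

R = 9, z = 0.9083, p = 0.363722, fail to reject H0.


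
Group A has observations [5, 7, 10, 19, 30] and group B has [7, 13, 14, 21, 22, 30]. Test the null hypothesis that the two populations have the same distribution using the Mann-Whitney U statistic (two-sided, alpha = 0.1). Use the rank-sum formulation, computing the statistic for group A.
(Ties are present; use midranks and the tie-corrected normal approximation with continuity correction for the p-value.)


Step 1: Combine and sort all 11 observations; assign midranks.
sorted (value, group): (5,X), (7,X), (7,Y), (10,X), (13,Y), (14,Y), (19,X), (21,Y), (22,Y), (30,X), (30,Y)
ranks: 5->1, 7->2.5, 7->2.5, 10->4, 13->5, 14->6, 19->7, 21->8, 22->9, 30->10.5, 30->10.5
Step 2: Rank sum for X: R1 = 1 + 2.5 + 4 + 7 + 10.5 = 25.
Step 3: U_X = R1 - n1(n1+1)/2 = 25 - 5*6/2 = 25 - 15 = 10.
       U_Y = n1*n2 - U_X = 30 - 10 = 20.
Step 4: Ties are present, so use the tie-corrected normal approximation (with continuity correction) for the p-value.
Step 5: p-value = 0.409176; compare to alpha = 0.1. fail to reject H0.

U_X = 10, p = 0.409176, fail to reject H0 at alpha = 0.1.


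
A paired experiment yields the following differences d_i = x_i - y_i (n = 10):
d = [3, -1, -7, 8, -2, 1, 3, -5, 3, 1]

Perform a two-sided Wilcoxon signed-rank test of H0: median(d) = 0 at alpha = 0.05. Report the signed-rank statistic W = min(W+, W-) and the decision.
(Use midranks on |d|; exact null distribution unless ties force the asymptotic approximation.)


Step 1: Drop any zero differences (none here) and take |d_i|.
|d| = [3, 1, 7, 8, 2, 1, 3, 5, 3, 1]
Step 2: Midrank |d_i| (ties get averaged ranks).
ranks: |3|->6, |1|->2, |7|->9, |8|->10, |2|->4, |1|->2, |3|->6, |5|->8, |3|->6, |1|->2
Step 3: Attach original signs; sum ranks with positive sign and with negative sign.
W+ = 6 + 10 + 2 + 6 + 6 + 2 = 32
W- = 2 + 9 + 4 + 8 = 23
(Check: W+ + W- = 55 should equal n(n+1)/2 = 55.)
Step 4: Test statistic W = min(W+, W-) = 23.
Step 5: Ties in |d|, so use the tie-corrected normal approximation.
        E[W] = n(n+1)/4 = 10*11/4 = 27.5.
        Tie groups: |d|=1 (t=3), |d|=3 (t=3); sum(t^3 - t) = 48.
        Var[W] = n(n+1)(2n+1)/24 - sum(t^3-t)/48 = 2310/24 - 48/48 = 95.25.
        z = (W - E[W]) / sqrt(Var[W]) = (23 - 27.5) / 9.7596 = -0.4611.
        Two-sided p = 2*Phi(z) = 0.644738.
Step 6: alpha = 0.05. fail to reject H0.

W+ = 32, W- = 23, W = min = 23, p = 0.644738, fail to reject H0.


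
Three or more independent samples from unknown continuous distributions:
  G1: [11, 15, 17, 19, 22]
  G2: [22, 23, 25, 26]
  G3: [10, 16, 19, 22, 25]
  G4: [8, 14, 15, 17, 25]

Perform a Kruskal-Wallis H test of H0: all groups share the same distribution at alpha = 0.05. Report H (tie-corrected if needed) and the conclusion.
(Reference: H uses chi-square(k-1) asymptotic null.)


Step 1: Combine all N = 19 observations and assign midranks.
sorted (value, group, rank): (8,G4,1), (10,G3,2), (11,G1,3), (14,G4,4), (15,G1,5.5), (15,G4,5.5), (16,G3,7), (17,G1,8.5), (17,G4,8.5), (19,G1,10.5), (19,G3,10.5), (22,G1,13), (22,G2,13), (22,G3,13), (23,G2,15), (25,G2,17), (25,G3,17), (25,G4,17), (26,G2,19)
Step 2: Sum ranks within each group.
R_1 = 40.5 (n_1 = 5)
R_2 = 64 (n_2 = 4)
R_3 = 49.5 (n_3 = 5)
R_4 = 36 (n_4 = 5)
Step 3: H = 12/(N(N+1)) * sum(R_i^2/n_i) - 3(N+1)
     = 12/(19*20) * (40.5^2/5 + 64^2/4 + 49.5^2/5 + 36^2/5) - 3*20
     = 0.031579 * 2101.3 - 60
     = 6.356842.
Step 4: Ties present; correction factor C = 1 - 66/(19^3 - 19) = 0.990351. Corrected H = 6.356842 / 0.990351 = 6.418778.
Step 5: Under H0, H ~ chi^2(3); p-value = 0.092921.
Step 6: alpha = 0.05. fail to reject H0.

H = 6.4188, df = 3, p = 0.092921, fail to reject H0.


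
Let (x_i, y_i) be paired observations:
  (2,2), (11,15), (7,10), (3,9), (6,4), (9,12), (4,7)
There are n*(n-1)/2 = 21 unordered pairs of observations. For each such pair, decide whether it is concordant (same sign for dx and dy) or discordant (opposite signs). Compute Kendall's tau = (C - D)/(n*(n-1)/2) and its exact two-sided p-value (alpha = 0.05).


Step 1: Enumerate the 21 unordered pairs (i,j) with i<j and classify each by sign(x_j-x_i) * sign(y_j-y_i).
  (1,2):dx=+9,dy=+13->C; (1,3):dx=+5,dy=+8->C; (1,4):dx=+1,dy=+7->C; (1,5):dx=+4,dy=+2->C
  (1,6):dx=+7,dy=+10->C; (1,7):dx=+2,dy=+5->C; (2,3):dx=-4,dy=-5->C; (2,4):dx=-8,dy=-6->C
  (2,5):dx=-5,dy=-11->C; (2,6):dx=-2,dy=-3->C; (2,7):dx=-7,dy=-8->C; (3,4):dx=-4,dy=-1->C
  (3,5):dx=-1,dy=-6->C; (3,6):dx=+2,dy=+2->C; (3,7):dx=-3,dy=-3->C; (4,5):dx=+3,dy=-5->D
  (4,6):dx=+6,dy=+3->C; (4,7):dx=+1,dy=-2->D; (5,6):dx=+3,dy=+8->C; (5,7):dx=-2,dy=+3->D
  (6,7):dx=-5,dy=-5->C
Step 2: C = 18, D = 3, total pairs = 21.
Step 3: tau = (C - D)/(n(n-1)/2) = (18 - 3)/21 = 0.714286.
Step 4: Exact two-sided p-value (enumerate n! = 5040 permutations of y under H0): p = 0.030159.
Step 5: alpha = 0.05. reject H0.

tau_b = 0.7143 (C=18, D=3), p = 0.030159, reject H0.


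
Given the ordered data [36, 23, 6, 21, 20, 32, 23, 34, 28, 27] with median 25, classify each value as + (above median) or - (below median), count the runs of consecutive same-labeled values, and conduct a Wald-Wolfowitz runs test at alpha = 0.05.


Step 1: Compute median = 25; label A = above, B = below.
Labels in order: ABBBBABAAA  (n_A = 5, n_B = 5)
Step 2: Count runs R = 5.
Step 3: Under H0 (random ordering), E[R] = 2*n_A*n_B/(n_A+n_B) + 1 = 2*5*5/10 + 1 = 6.0000.
        Var[R] = 2*n_A*n_B*(2*n_A*n_B - n_A - n_B) / ((n_A+n_B)^2 * (n_A+n_B-1)) = 2000/900 = 2.2222.
        SD[R] = 1.4907.
Step 4: Continuity-corrected z = (R + 0.5 - E[R]) / SD[R] = (5 + 0.5 - 6.0000) / 1.4907 = -0.3354.
Step 5: Two-sided p-value via normal approximation = 2*(1 - Phi(|z|)) = 0.737316.
Step 6: alpha = 0.05. fail to reject H0.

R = 5, z = -0.3354, p = 0.737316, fail to reject H0.


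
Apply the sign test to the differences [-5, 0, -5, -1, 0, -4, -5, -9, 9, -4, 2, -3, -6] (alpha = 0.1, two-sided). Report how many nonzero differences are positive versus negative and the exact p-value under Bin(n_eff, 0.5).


Step 1: Discard zero differences. Original n = 13; n_eff = number of nonzero differences = 11.
Nonzero differences (with sign): -5, -5, -1, -4, -5, -9, +9, -4, +2, -3, -6
Step 2: Count signs: positive = 2, negative = 9.
Step 3: Under H0: P(positive) = 0.5, so the number of positives S ~ Bin(11, 0.5).
Step 4: Two-sided exact p-value = sum of Bin(11,0.5) probabilities at or below the observed probability = 0.065430.
Step 5: alpha = 0.1. reject H0.

n_eff = 11, pos = 2, neg = 9, p = 0.065430, reject H0.


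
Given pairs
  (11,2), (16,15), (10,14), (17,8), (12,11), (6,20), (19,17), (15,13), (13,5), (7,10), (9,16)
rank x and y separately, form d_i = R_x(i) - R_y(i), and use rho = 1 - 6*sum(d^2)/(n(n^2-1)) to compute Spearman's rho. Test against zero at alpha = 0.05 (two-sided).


Step 1: Rank x and y separately (midranks; no ties here).
rank(x): 11->5, 16->9, 10->4, 17->10, 12->6, 6->1, 19->11, 15->8, 13->7, 7->2, 9->3
rank(y): 2->1, 15->8, 14->7, 8->3, 11->5, 20->11, 17->10, 13->6, 5->2, 10->4, 16->9
Step 2: d_i = R_x(i) - R_y(i); compute d_i^2.
  (5-1)^2=16, (9-8)^2=1, (4-7)^2=9, (10-3)^2=49, (6-5)^2=1, (1-11)^2=100, (11-10)^2=1, (8-6)^2=4, (7-2)^2=25, (2-4)^2=4, (3-9)^2=36
sum(d^2) = 246.
Step 3: rho = 1 - 6*246 / (11*(11^2 - 1)) = 1 - 1476/1320 = -0.118182.
Step 4: Under H0, t = rho * sqrt((n-2)/(1-rho^2)) = -0.3570 ~ t(9).
Step 5: Two-sided p-value from the t-distribution with 9 df = 0.729285.
Step 6: alpha = 0.05. fail to reject H0.

rho = -0.1182, p = 0.729285, fail to reject H0 at alpha = 0.05.


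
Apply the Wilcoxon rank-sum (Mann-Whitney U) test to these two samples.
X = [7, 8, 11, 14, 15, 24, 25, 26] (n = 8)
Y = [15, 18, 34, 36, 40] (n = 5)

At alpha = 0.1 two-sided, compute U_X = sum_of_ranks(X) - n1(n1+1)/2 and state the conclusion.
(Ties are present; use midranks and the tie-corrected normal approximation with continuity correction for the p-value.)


Step 1: Combine and sort all 13 observations; assign midranks.
sorted (value, group): (7,X), (8,X), (11,X), (14,X), (15,X), (15,Y), (18,Y), (24,X), (25,X), (26,X), (34,Y), (36,Y), (40,Y)
ranks: 7->1, 8->2, 11->3, 14->4, 15->5.5, 15->5.5, 18->7, 24->8, 25->9, 26->10, 34->11, 36->12, 40->13
Step 2: Rank sum for X: R1 = 1 + 2 + 3 + 4 + 5.5 + 8 + 9 + 10 = 42.5.
Step 3: U_X = R1 - n1(n1+1)/2 = 42.5 - 8*9/2 = 42.5 - 36 = 6.5.
       U_Y = n1*n2 - U_X = 40 - 6.5 = 33.5.
Step 4: Ties are present, so use the tie-corrected normal approximation (with continuity correction) for the p-value.
Step 5: p-value = 0.056699; compare to alpha = 0.1. reject H0.

U_X = 6.5, p = 0.056699, reject H0 at alpha = 0.1.


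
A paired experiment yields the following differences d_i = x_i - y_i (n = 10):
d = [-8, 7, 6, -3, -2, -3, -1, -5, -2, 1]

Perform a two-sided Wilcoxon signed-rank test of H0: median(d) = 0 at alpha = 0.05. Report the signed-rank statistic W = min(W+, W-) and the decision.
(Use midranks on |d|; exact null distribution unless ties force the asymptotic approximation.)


Step 1: Drop any zero differences (none here) and take |d_i|.
|d| = [8, 7, 6, 3, 2, 3, 1, 5, 2, 1]
Step 2: Midrank |d_i| (ties get averaged ranks).
ranks: |8|->10, |7|->9, |6|->8, |3|->5.5, |2|->3.5, |3|->5.5, |1|->1.5, |5|->7, |2|->3.5, |1|->1.5
Step 3: Attach original signs; sum ranks with positive sign and with negative sign.
W+ = 9 + 8 + 1.5 = 18.5
W- = 10 + 5.5 + 3.5 + 5.5 + 1.5 + 7 + 3.5 = 36.5
(Check: W+ + W- = 55 should equal n(n+1)/2 = 55.)
Step 4: Test statistic W = min(W+, W-) = 18.5.
Step 5: Ties in |d|, so use the tie-corrected normal approximation.
        E[W] = n(n+1)/4 = 10*11/4 = 27.5.
        Tie groups: |d|=1 (t=2), |d|=2 (t=2), |d|=3 (t=2); sum(t^3 - t) = 18.
        Var[W] = n(n+1)(2n+1)/24 - sum(t^3-t)/48 = 2310/24 - 18/48 = 95.875.
        z = (W - E[W]) / sqrt(Var[W]) = (18.5 - 27.5) / 9.7916 = -0.9192.
        Two-sided p = 2*Phi(z) = 0.358013.
Step 6: alpha = 0.05. fail to reject H0.

W+ = 18.5, W- = 36.5, W = min = 18.5, p = 0.358013, fail to reject H0.


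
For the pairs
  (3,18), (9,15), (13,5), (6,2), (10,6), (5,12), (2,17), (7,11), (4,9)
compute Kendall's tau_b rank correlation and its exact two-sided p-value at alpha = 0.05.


Step 1: Enumerate the 36 unordered pairs (i,j) with i<j and classify each by sign(x_j-x_i) * sign(y_j-y_i).
  (1,2):dx=+6,dy=-3->D; (1,3):dx=+10,dy=-13->D; (1,4):dx=+3,dy=-16->D; (1,5):dx=+7,dy=-12->D
  (1,6):dx=+2,dy=-6->D; (1,7):dx=-1,dy=-1->C; (1,8):dx=+4,dy=-7->D; (1,9):dx=+1,dy=-9->D
  (2,3):dx=+4,dy=-10->D; (2,4):dx=-3,dy=-13->C; (2,5):dx=+1,dy=-9->D; (2,6):dx=-4,dy=-3->C
  (2,7):dx=-7,dy=+2->D; (2,8):dx=-2,dy=-4->C; (2,9):dx=-5,dy=-6->C; (3,4):dx=-7,dy=-3->C
  (3,5):dx=-3,dy=+1->D; (3,6):dx=-8,dy=+7->D; (3,7):dx=-11,dy=+12->D; (3,8):dx=-6,dy=+6->D
  (3,9):dx=-9,dy=+4->D; (4,5):dx=+4,dy=+4->C; (4,6):dx=-1,dy=+10->D; (4,7):dx=-4,dy=+15->D
  (4,8):dx=+1,dy=+9->C; (4,9):dx=-2,dy=+7->D; (5,6):dx=-5,dy=+6->D; (5,7):dx=-8,dy=+11->D
  (5,8):dx=-3,dy=+5->D; (5,9):dx=-6,dy=+3->D; (6,7):dx=-3,dy=+5->D; (6,8):dx=+2,dy=-1->D
  (6,9):dx=-1,dy=-3->C; (7,8):dx=+5,dy=-6->D; (7,9):dx=+2,dy=-8->D; (8,9):dx=-3,dy=-2->C
Step 2: C = 10, D = 26, total pairs = 36.
Step 3: tau = (C - D)/(n(n-1)/2) = (10 - 26)/36 = -0.444444.
Step 4: Exact two-sided p-value (enumerate n! = 362880 permutations of y under H0): p = 0.119439.
Step 5: alpha = 0.05. fail to reject H0.

tau_b = -0.4444 (C=10, D=26), p = 0.119439, fail to reject H0.


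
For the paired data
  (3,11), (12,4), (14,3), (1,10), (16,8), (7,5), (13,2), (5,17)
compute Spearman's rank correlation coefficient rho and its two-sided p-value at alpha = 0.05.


Step 1: Rank x and y separately (midranks; no ties here).
rank(x): 3->2, 12->5, 14->7, 1->1, 16->8, 7->4, 13->6, 5->3
rank(y): 11->7, 4->3, 3->2, 10->6, 8->5, 5->4, 2->1, 17->8
Step 2: d_i = R_x(i) - R_y(i); compute d_i^2.
  (2-7)^2=25, (5-3)^2=4, (7-2)^2=25, (1-6)^2=25, (8-5)^2=9, (4-4)^2=0, (6-1)^2=25, (3-8)^2=25
sum(d^2) = 138.
Step 3: rho = 1 - 6*138 / (8*(8^2 - 1)) = 1 - 828/504 = -0.642857.
Step 4: Under H0, t = rho * sqrt((n-2)/(1-rho^2)) = -2.0557 ~ t(6).
Step 5: Two-sided p-value from the t-distribution with 6 df = 0.085559.
Step 6: alpha = 0.05. fail to reject H0.

rho = -0.6429, p = 0.085559, fail to reject H0 at alpha = 0.05.


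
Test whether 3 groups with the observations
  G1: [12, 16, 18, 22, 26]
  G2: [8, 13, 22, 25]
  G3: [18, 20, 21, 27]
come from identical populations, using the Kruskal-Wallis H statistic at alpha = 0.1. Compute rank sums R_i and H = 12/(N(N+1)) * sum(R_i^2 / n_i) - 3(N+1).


Step 1: Combine all N = 13 observations and assign midranks.
sorted (value, group, rank): (8,G2,1), (12,G1,2), (13,G2,3), (16,G1,4), (18,G1,5.5), (18,G3,5.5), (20,G3,7), (21,G3,8), (22,G1,9.5), (22,G2,9.5), (25,G2,11), (26,G1,12), (27,G3,13)
Step 2: Sum ranks within each group.
R_1 = 33 (n_1 = 5)
R_2 = 24.5 (n_2 = 4)
R_3 = 33.5 (n_3 = 4)
Step 3: H = 12/(N(N+1)) * sum(R_i^2/n_i) - 3(N+1)
     = 12/(13*14) * (33^2/5 + 24.5^2/4 + 33.5^2/4) - 3*14
     = 0.065934 * 648.425 - 42
     = 0.753297.
Step 4: Ties present; correction factor C = 1 - 12/(13^3 - 13) = 0.994505. Corrected H = 0.753297 / 0.994505 = 0.757459.
Step 5: Under H0, H ~ chi^2(2); p-value = 0.684731.
Step 6: alpha = 0.1. fail to reject H0.

H = 0.7575, df = 2, p = 0.684731, fail to reject H0.


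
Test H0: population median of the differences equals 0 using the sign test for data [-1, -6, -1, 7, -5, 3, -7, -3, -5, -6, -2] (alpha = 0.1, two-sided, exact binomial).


Step 1: Discard zero differences. Original n = 11; n_eff = number of nonzero differences = 11.
Nonzero differences (with sign): -1, -6, -1, +7, -5, +3, -7, -3, -5, -6, -2
Step 2: Count signs: positive = 2, negative = 9.
Step 3: Under H0: P(positive) = 0.5, so the number of positives S ~ Bin(11, 0.5).
Step 4: Two-sided exact p-value = sum of Bin(11,0.5) probabilities at or below the observed probability = 0.065430.
Step 5: alpha = 0.1. reject H0.

n_eff = 11, pos = 2, neg = 9, p = 0.065430, reject H0.


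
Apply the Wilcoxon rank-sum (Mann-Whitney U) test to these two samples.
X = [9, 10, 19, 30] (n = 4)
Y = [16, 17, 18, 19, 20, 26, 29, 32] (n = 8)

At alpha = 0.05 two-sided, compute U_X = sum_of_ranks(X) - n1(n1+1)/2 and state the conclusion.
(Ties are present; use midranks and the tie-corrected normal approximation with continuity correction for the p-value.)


Step 1: Combine and sort all 12 observations; assign midranks.
sorted (value, group): (9,X), (10,X), (16,Y), (17,Y), (18,Y), (19,X), (19,Y), (20,Y), (26,Y), (29,Y), (30,X), (32,Y)
ranks: 9->1, 10->2, 16->3, 17->4, 18->5, 19->6.5, 19->6.5, 20->8, 26->9, 29->10, 30->11, 32->12
Step 2: Rank sum for X: R1 = 1 + 2 + 6.5 + 11 = 20.5.
Step 3: U_X = R1 - n1(n1+1)/2 = 20.5 - 4*5/2 = 20.5 - 10 = 10.5.
       U_Y = n1*n2 - U_X = 32 - 10.5 = 21.5.
Step 4: Ties are present, so use the tie-corrected normal approximation (with continuity correction) for the p-value.
Step 5: p-value = 0.394938; compare to alpha = 0.05. fail to reject H0.

U_X = 10.5, p = 0.394938, fail to reject H0 at alpha = 0.05.
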